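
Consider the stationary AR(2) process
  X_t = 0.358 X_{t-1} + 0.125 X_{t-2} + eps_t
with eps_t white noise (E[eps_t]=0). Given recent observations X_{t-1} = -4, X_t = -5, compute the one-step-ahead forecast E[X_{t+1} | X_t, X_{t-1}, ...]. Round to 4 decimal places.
E[X_{t+1} \mid \mathcal F_t] = -2.2900

For an AR(p) model X_t = c + sum_i phi_i X_{t-i} + eps_t, the
one-step-ahead conditional mean is
  E[X_{t+1} | X_t, ...] = c + sum_i phi_i X_{t+1-i}.
Substitute known values:
  E[X_{t+1} | ...] = (0.358) * (-5) + (0.125) * (-4)
                   = -2.2900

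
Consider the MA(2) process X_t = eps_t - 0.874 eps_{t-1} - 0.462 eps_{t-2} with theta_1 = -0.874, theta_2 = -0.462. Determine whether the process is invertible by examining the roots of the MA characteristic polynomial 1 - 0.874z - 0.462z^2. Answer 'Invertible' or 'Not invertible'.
\text{Not invertible}

The MA(q) characteristic polynomial is P(z) = 1 - 0.874z - 0.462z^2.
Invertibility requires all roots to lie outside the unit circle, i.e. |z| > 1 for every root.
Set 1 + (-0.874) z + (-0.462) z^2 = 0, i.e. a z^2 + b z + c = 0 with a = -0.462, b = -0.874, c = 1.
Discriminant D = b^2 - 4ac = (-0.874)^2 - 4*(-0.462)*1 = 0.763876 - (-1.848) = 2.611876.
D >= 0, so the roots are real: z = (-b +/- sqrt(D)) / (2a) = (0.874 +/- 1.61613) / (-0.924).
  z_1 = (0.874 + 1.61613) / (-0.924) = -2.6949,   |z_1| = 2.6949.
  z_2 = (0.874 - 1.61613) / (-0.924) = 0.8032,   |z_2| = 0.8032.
Moduli of all roots: 2.6949, 0.8032.
All moduli strictly greater than 1? No.
Verdict: Not invertible.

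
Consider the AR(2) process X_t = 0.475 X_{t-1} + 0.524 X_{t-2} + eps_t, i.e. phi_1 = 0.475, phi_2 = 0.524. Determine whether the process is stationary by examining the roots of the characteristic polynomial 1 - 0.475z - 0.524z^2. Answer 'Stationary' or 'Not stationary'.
\text{Stationary}

The AR(p) characteristic polynomial is P(z) = 1 - 0.475z - 0.524z^2.
Stationarity requires all roots to lie outside the unit circle, i.e. |z| > 1 for every root.
Set 1 + (-0.475) z + (-0.524) z^2 = 0, i.e. a z^2 + b z + c = 0 with a = -0.524, b = -0.475, c = 1.
Discriminant D = b^2 - 4ac = (-0.475)^2 - 4*(-0.524)*1 = 0.225625 - (-2.096) = 2.321625.
D >= 0, so the roots are real: z = (-b +/- sqrt(D)) / (2a) = (0.475 +/- 1.523688) / (-1.048).
  z_1 = (0.475 + 1.523688) / (-1.048) = -1.9071,   |z_1| = 1.9071.
  z_2 = (0.475 - 1.523688) / (-1.048) = 1.0007,   |z_2| = 1.0007.
Moduli of all roots: 1.9071, 1.0007.
All moduli strictly greater than 1? Yes.
Verdict: Stationary.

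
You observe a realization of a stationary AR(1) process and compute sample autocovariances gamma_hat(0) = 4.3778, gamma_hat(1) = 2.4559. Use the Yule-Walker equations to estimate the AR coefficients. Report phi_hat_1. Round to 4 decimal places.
\hat\phi_{1} = 0.5610

The Yule-Walker equations for an AR(p) process read, in matrix form,
  Gamma_p phi = r_p,   with   (Gamma_p)_{ij} = gamma(|i - j|),
                       (r_p)_i = gamma(i),   i,j = 1..p.
Substitute the sample gammas (Toeplitz matrix and right-hand side of size 1):
  Gamma_p = [[4.3778]]
  r_p     = [2.4559]
With p = 1 this is the single equation gamma(0) phi_1 = gamma(1):
  phi_hat_1 = gamma(1) / gamma(0) = 2.4559 / 4.3778 = 0.5610.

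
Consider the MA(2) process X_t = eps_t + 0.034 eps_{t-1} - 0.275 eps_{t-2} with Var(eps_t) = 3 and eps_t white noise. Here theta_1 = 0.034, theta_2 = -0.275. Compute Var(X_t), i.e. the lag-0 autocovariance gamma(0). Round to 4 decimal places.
\gamma(0) = 3.2303

For an MA(q) process X_t = eps_t + sum_i theta_i eps_{t-i} with
Var(eps_t) = sigma^2, the variance is
  gamma(0) = sigma^2 * (1 + sum_i theta_i^2).
  sum_i theta_i^2 = (0.034)^2 + (-0.275)^2 = 0.001156 + 0.075625 = 0.076781.
  gamma(0) = 3 * (1 + 0.076781) = 3 * 1.076781 = 3.230343, which rounds to 3.2303.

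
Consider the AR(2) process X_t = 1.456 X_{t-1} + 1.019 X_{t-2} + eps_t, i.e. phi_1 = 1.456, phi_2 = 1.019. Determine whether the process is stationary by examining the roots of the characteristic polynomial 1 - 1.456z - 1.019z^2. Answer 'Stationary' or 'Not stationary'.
\text{Not stationary}

The AR(p) characteristic polynomial is P(z) = 1 - 1.456z - 1.019z^2.
Stationarity requires all roots to lie outside the unit circle, i.e. |z| > 1 for every root.
Set 1 + (-1.456) z + (-1.019) z^2 = 0, i.e. a z^2 + b z + c = 0 with a = -1.019, b = -1.456, c = 1.
Discriminant D = b^2 - 4ac = (-1.456)^2 - 4*(-1.019)*1 = 2.119936 - (-4.076) = 6.195936.
D >= 0, so the roots are real: z = (-b +/- sqrt(D)) / (2a) = (1.456 +/- 2.489164) / (-2.038).
  z_1 = (1.456 + 2.489164) / (-2.038) = -1.9358,   |z_1| = 1.9358.
  z_2 = (1.456 - 2.489164) / (-2.038) = 0.5069,   |z_2| = 0.5069.
Moduli of all roots: 1.9358, 0.5069.
All moduli strictly greater than 1? No.
Verdict: Not stationary.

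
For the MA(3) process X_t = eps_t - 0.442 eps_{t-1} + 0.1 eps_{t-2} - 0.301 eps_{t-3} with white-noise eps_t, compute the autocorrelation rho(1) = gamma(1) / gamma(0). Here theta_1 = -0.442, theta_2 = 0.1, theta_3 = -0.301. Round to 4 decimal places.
\rho(1) = -0.3984

For an MA(q) process with theta_0 = 1, the autocovariance is
  gamma(k) = sigma^2 * sum_{i=0..q-k} theta_i * theta_{i+k},
and rho(k) = gamma(k) / gamma(0). Sigma^2 cancels.
  numerator   = (1)*(-0.442) + (-0.442)*(0.1) + (0.1)*(-0.301) = -0.5163.
  denominator = (1)^2 + (-0.442)^2 + (0.1)^2 + (-0.301)^2 = 1.295965.
  rho(1) = -0.5163 / 1.295965 = -0.3984.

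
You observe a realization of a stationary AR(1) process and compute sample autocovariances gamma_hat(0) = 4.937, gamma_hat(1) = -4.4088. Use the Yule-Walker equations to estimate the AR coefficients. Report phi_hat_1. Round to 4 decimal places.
\hat\phi_{1} = -0.8930

The Yule-Walker equations for an AR(p) process read, in matrix form,
  Gamma_p phi = r_p,   with   (Gamma_p)_{ij} = gamma(|i - j|),
                       (r_p)_i = gamma(i),   i,j = 1..p.
Substitute the sample gammas (Toeplitz matrix and right-hand side of size 1):
  Gamma_p = [[4.937]]
  r_p     = [-4.4088]
With p = 1 this is the single equation gamma(0) phi_1 = gamma(1):
  phi_hat_1 = gamma(1) / gamma(0) = -4.4088 / 4.937 = -0.8930.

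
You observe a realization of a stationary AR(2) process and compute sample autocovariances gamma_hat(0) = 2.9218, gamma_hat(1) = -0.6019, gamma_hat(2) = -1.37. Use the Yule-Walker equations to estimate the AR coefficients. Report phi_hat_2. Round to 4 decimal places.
\hat\phi_{2} = -0.5340

The Yule-Walker equations for an AR(p) process read, in matrix form,
  Gamma_p phi = r_p,   with   (Gamma_p)_{ij} = gamma(|i - j|),
                       (r_p)_i = gamma(i),   i,j = 1..p.
Substitute the sample gammas (Toeplitz matrix and right-hand side of size 2):
  Gamma_p = [[2.9218, -0.6019], [-0.6019, 2.9218]]
  r_p     = [-0.6019, -1.37]
Written out:
  2.9218 phi_1 - 0.6019 phi_2 = -0.6019
  -0.6019 phi_1 + 2.9218 phi_2 = -1.37
Solve by Cramer's rule:
  det = gamma(0)^2 - gamma(1)^2 = (2.9218)^2 - (-0.6019)^2 = 8.53691524 - 0.36228361 = 8.17463163
  phi_hat_1 = [gamma(1) gamma(0) - gamma(1) gamma(2)] / det = [(-0.6019)(2.9218) - (-0.6019)(-1.37)] / 8.17463163 = -2.58323442 / 8.17463163 = -0.316
  phi_hat_2 = [gamma(0) gamma(2) - gamma(1)^2] / det = [(2.9218)(-1.37) - (-0.6019)^2] / 8.17463163 = -4.36514961 / 8.17463163 = -0.534
So phi_hat = [-0.3160, -0.5340].
Therefore phi_hat_2 = -0.5340.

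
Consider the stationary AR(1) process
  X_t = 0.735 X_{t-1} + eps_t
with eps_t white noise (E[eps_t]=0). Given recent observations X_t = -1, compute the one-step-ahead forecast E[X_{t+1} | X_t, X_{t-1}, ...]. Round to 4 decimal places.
E[X_{t+1} \mid \mathcal F_t] = -0.7350

For an AR(p) model X_t = c + sum_i phi_i X_{t-i} + eps_t, the
one-step-ahead conditional mean is
  E[X_{t+1} | X_t, ...] = c + sum_i phi_i X_{t+1-i}.
Substitute known values:
  E[X_{t+1} | ...] = (0.735) * (-1)
                   = -0.7350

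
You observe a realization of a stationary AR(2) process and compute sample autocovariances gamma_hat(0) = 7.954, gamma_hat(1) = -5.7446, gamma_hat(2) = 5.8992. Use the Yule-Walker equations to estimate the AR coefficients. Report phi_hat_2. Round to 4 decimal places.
\hat\phi_{2} = 0.4600

The Yule-Walker equations for an AR(p) process read, in matrix form,
  Gamma_p phi = r_p,   with   (Gamma_p)_{ij} = gamma(|i - j|),
                       (r_p)_i = gamma(i),   i,j = 1..p.
Substitute the sample gammas (Toeplitz matrix and right-hand side of size 2):
  Gamma_p = [[7.954, -5.7446], [-5.7446, 7.954]]
  r_p     = [-5.7446, 5.8992]
Written out:
  7.954 phi_1 - 5.7446 phi_2 = -5.7446
  -5.7446 phi_1 + 7.954 phi_2 = 5.8992
Solve by Cramer's rule:
  det = gamma(0)^2 - gamma(1)^2 = (7.954)^2 - (-5.7446)^2 = 63.266116 - 33.00042916 = 30.26568684
  phi_hat_1 = [gamma(1) gamma(0) - gamma(1) gamma(2)] / det = [(-5.7446)(7.954) - (-5.7446)(5.8992)] / 30.26568684 = -11.80400408 / 30.26568684 = -0.39
  phi_hat_2 = [gamma(0) gamma(2) - gamma(1)^2] / det = [(7.954)(5.8992) - (-5.7446)^2] / 30.26568684 = 13.92180764 / 30.26568684 = 0.46
So phi_hat = [-0.3900, 0.4600].
Therefore phi_hat_2 = 0.4600.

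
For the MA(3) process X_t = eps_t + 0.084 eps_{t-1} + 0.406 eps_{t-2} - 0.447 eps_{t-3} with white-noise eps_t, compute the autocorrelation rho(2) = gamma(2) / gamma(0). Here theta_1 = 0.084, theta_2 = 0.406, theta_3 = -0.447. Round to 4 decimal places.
\rho(2) = 0.2686

For an MA(q) process with theta_0 = 1, the autocovariance is
  gamma(k) = sigma^2 * sum_{i=0..q-k} theta_i * theta_{i+k},
and rho(k) = gamma(k) / gamma(0). Sigma^2 cancels.
  numerator   = (1)*(0.406) + (0.084)*(-0.447) = 0.368452.
  denominator = (1)^2 + (0.084)^2 + (0.406)^2 + (-0.447)^2 = 1.371701.
  rho(2) = 0.368452 / 1.371701 = 0.2686.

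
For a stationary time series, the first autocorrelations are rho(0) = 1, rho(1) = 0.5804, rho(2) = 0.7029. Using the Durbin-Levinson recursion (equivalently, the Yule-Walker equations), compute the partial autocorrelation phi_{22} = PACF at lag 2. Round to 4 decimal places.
\phi_{22} = 0.5520

The PACF at lag k is phi_{kk}, the last component of the solution
to the Yule-Walker system G_k phi = r_k where
  (G_k)_{ij} = rho(|i - j|), (r_k)_i = rho(i), i,j = 1..k.
Equivalently, Durbin-Levinson gives phi_{kk} iteratively:
  phi_{11} = rho(1)
  phi_{kk} = [rho(k) - sum_{j=1..k-1} phi_{k-1,j} rho(k-j)]
            / [1 - sum_{j=1..k-1} phi_{k-1,j} rho(j)],
  phi_{k,j} = phi_{k-1,j} - phi_{kk} phi_{k-1,k-j},  j = 1..k-1.
Step k = 1:
  phi_11 = rho(1) = 0.5804.
Step k = 2:
  phi_22 = [rho(2) - phi_11 rho(1)] / [1 - phi_11 rho(1)] = [0.7029 - (0.5804)(0.5804)] / [1 - (0.5804)(0.5804)]
         = 0.36603584 / 0.66313584 = 0.552.
Therefore phi_{22} = 0.5520.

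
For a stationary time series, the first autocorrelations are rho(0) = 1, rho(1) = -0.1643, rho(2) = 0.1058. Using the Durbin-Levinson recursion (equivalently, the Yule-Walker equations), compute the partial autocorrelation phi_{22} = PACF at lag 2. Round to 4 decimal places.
\phi_{22} = 0.0810

The PACF at lag k is phi_{kk}, the last component of the solution
to the Yule-Walker system G_k phi = r_k where
  (G_k)_{ij} = rho(|i - j|), (r_k)_i = rho(i), i,j = 1..k.
Equivalently, Durbin-Levinson gives phi_{kk} iteratively:
  phi_{11} = rho(1)
  phi_{kk} = [rho(k) - sum_{j=1..k-1} phi_{k-1,j} rho(k-j)]
            / [1 - sum_{j=1..k-1} phi_{k-1,j} rho(j)],
  phi_{k,j} = phi_{k-1,j} - phi_{kk} phi_{k-1,k-j},  j = 1..k-1.
Step k = 1:
  phi_11 = rho(1) = -0.1643.
Step k = 2:
  phi_22 = [rho(2) - phi_11 rho(1)] / [1 - phi_11 rho(1)] = [0.1058 - (-0.1643)(-0.1643)] / [1 - (-0.1643)(-0.1643)]
         = 0.07880551 / 0.97300551 = 0.081.
Therefore phi_{22} = 0.0810.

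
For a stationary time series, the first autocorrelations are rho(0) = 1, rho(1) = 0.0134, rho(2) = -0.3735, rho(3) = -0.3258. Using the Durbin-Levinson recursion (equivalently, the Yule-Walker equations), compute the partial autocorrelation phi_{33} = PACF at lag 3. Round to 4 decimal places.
\phi_{33} = -0.3650

The PACF at lag k is phi_{kk}, the last component of the solution
to the Yule-Walker system G_k phi = r_k where
  (G_k)_{ij} = rho(|i - j|), (r_k)_i = rho(i), i,j = 1..k.
Equivalently, Durbin-Levinson gives phi_{kk} iteratively:
  phi_{11} = rho(1)
  phi_{kk} = [rho(k) - sum_{j=1..k-1} phi_{k-1,j} rho(k-j)]
            / [1 - sum_{j=1..k-1} phi_{k-1,j} rho(j)],
  phi_{k,j} = phi_{k-1,j} - phi_{kk} phi_{k-1,k-j},  j = 1..k-1.
Step k = 1:
  phi_11 = rho(1) = 0.0134.
Step k = 2:
  phi_22 = [rho(2) - phi_11 rho(1)] / [1 - phi_11 rho(1)] = [-0.3735 - (0.0134)(0.0134)] / [1 - (0.0134)(0.0134)]
         = -0.37367956 / 0.99982044 = -0.373747.
  Update: phi_21 = phi_11 - phi_22 phi_11 = 0.0134 - (-0.373747)(0.0134) = 0.018408.
Step k = 3:
  phi_33 = [rho(3) - phi_21 rho(2) - phi_22 rho(1)] / [1 - phi_21 rho(1) - phi_22 rho(2)]
    numerator   = -0.3258 - (0.018408)(-0.3735) - (-0.373747)(0.0134) = -0.31391633
    denominator = 1 - (0.018408)(0.0134) - (-0.373747)(-0.3735) = 0.86015895
  phi_33 = -0.31391633 / 0.86015895 = -0.365.
Therefore phi_{33} = -0.3650.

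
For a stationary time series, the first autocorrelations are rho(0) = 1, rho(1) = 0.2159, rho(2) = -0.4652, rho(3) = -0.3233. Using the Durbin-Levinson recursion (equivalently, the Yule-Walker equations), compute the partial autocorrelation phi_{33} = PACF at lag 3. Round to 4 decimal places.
\phi_{33} = -0.0782

The PACF at lag k is phi_{kk}, the last component of the solution
to the Yule-Walker system G_k phi = r_k where
  (G_k)_{ij} = rho(|i - j|), (r_k)_i = rho(i), i,j = 1..k.
Equivalently, Durbin-Levinson gives phi_{kk} iteratively:
  phi_{11} = rho(1)
  phi_{kk} = [rho(k) - sum_{j=1..k-1} phi_{k-1,j} rho(k-j)]
            / [1 - sum_{j=1..k-1} phi_{k-1,j} rho(j)],
  phi_{k,j} = phi_{k-1,j} - phi_{kk} phi_{k-1,k-j},  j = 1..k-1.
Step k = 1:
  phi_11 = rho(1) = 0.2159.
Step k = 2:
  phi_22 = [rho(2) - phi_11 rho(1)] / [1 - phi_11 rho(1)] = [-0.4652 - (0.2159)(0.2159)] / [1 - (0.2159)(0.2159)]
         = -0.51181281 / 0.95338719 = -0.536836.
  Update: phi_21 = phi_11 - phi_22 phi_11 = 0.2159 - (-0.536836)(0.2159) = 0.331803.
Step k = 3:
  phi_33 = [rho(3) - phi_21 rho(2) - phi_22 rho(1)] / [1 - phi_21 rho(1) - phi_22 rho(2)]
    numerator   = -0.3233 - (0.331803)(-0.4652) - (-0.536836)(0.2159) = -0.05304232
    denominator = 1 - (0.331803)(0.2159) - (-0.536836)(-0.4652) = 0.67862752
  phi_33 = -0.05304232 / 0.67862752 = -0.0782.
Therefore phi_{33} = -0.0782.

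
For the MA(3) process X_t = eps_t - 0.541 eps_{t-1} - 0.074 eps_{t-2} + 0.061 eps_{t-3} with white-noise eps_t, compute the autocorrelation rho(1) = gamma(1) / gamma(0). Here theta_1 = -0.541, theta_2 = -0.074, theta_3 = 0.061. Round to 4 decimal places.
\rho(1) = -0.3883

For an MA(q) process with theta_0 = 1, the autocovariance is
  gamma(k) = sigma^2 * sum_{i=0..q-k} theta_i * theta_{i+k},
and rho(k) = gamma(k) / gamma(0). Sigma^2 cancels.
  numerator   = (1)*(-0.541) + (-0.541)*(-0.074) + (-0.074)*(0.061) = -0.50548.
  denominator = (1)^2 + (-0.541)^2 + (-0.074)^2 + (0.061)^2 = 1.301878.
  rho(1) = -0.50548 / 1.301878 = -0.3883.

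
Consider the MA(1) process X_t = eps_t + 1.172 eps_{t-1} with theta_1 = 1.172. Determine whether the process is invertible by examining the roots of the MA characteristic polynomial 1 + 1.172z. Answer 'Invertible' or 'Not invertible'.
\text{Not invertible}

The MA(q) characteristic polynomial is P(z) = 1 + 1.172z.
Invertibility requires all roots to lie outside the unit circle, i.e. |z| > 1 for every root.
This is linear in z: 1 + (1.172) z = 0  =>  z = -1/(1.172) = -0.853242,  |z| = 0.853242.
Moduli of all roots: 0.8532.
All moduli strictly greater than 1? No.
Verdict: Not invertible.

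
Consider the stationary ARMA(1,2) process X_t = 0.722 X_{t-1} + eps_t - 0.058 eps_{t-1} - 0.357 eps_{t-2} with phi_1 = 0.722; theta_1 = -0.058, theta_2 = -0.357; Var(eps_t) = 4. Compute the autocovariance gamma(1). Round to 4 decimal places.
\gamma(1) = 3.0715

Multiply the model equation by X_{t-k} and take expectations. With theta_0 = psi_0 = 1 and psi_j the MA(infinity) weights, this gives
  gamma(k) - sum_i phi_i gamma(k-i) = c_k,
  c_k = sigma^2 * sum_{j=k..q} theta_j psi_{j-k}   (c_k = 0 for k > q),
using gamma(-m) = gamma(m).
psi-weights needed (psi_j = theta_j + sum_i phi_i psi_{j-i}):
  psi_1 = theta_1 + phi_1 = -0.058 + (0.722) = 0.664
  psi_2 = theta_2 + phi_1 psi_1 = -0.357 + (0.722)(0.664) = 0.122408
Right-hand sides:
  c_0 = sigma^2 (1 + theta_1 psi_1 + theta_2 psi_2) = 4 * (1 + (-0.058)(0.664) + (-0.357)(0.122408)) = 4 * 0.917788 = 3.671153
  c_1 = sigma^2 (theta_1 + theta_2 psi_1) = 4 * (-0.058 + (-0.357)(0.664)) = -1.180192
  c_2 = sigma^2 theta_2 = 4 * (-0.357) = -1.428
Equations for k = 0 and k = 1 (AR order 1):
  gamma(0) = phi_1 gamma(1) + c_0
  gamma(1) = phi_1 gamma(0) + c_1
Substituting the second into the first: gamma(0) (1 - phi_1^2) = c_0 + phi_1 c_1, so
  gamma(0) = (c_0 + phi_1 c_1) / (1 - phi_1^2) = (3.671153 + (0.722)(-1.180192)) / (1 - (0.722)^2) = 2.819055 / 0.478716 = 5.888783.
  gamma(1) = phi_1 gamma(0) + c_1 = (0.722)(5.888783) + (-1.180192) = 3.071509.
Therefore gamma(1) = 3.0715 (to 4 decimal places).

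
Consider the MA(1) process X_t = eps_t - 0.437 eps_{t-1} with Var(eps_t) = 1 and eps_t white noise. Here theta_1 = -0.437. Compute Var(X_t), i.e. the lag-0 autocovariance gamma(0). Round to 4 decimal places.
\gamma(0) = 1.1910

For an MA(q) process X_t = eps_t + sum_i theta_i eps_{t-i} with
Var(eps_t) = sigma^2, the variance is
  gamma(0) = sigma^2 * (1 + sum_i theta_i^2).
  sum_i theta_i^2 = (-0.437)^2 = 0.190969.
  gamma(0) = 1 * (1 + 0.190969) = 1 * 1.190969 = 1.190969, which rounds to 1.1910.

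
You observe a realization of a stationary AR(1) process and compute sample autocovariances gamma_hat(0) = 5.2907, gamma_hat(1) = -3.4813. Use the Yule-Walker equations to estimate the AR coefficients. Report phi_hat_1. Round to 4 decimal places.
\hat\phi_{1} = -0.6580

The Yule-Walker equations for an AR(p) process read, in matrix form,
  Gamma_p phi = r_p,   with   (Gamma_p)_{ij} = gamma(|i - j|),
                       (r_p)_i = gamma(i),   i,j = 1..p.
Substitute the sample gammas (Toeplitz matrix and right-hand side of size 1):
  Gamma_p = [[5.2907]]
  r_p     = [-3.4813]
With p = 1 this is the single equation gamma(0) phi_1 = gamma(1):
  phi_hat_1 = gamma(1) / gamma(0) = -3.4813 / 5.2907 = -0.6580.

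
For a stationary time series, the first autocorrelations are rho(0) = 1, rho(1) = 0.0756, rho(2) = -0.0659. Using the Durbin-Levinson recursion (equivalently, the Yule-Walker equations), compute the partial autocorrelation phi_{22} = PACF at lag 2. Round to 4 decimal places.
\phi_{22} = -0.0720

The PACF at lag k is phi_{kk}, the last component of the solution
to the Yule-Walker system G_k phi = r_k where
  (G_k)_{ij} = rho(|i - j|), (r_k)_i = rho(i), i,j = 1..k.
Equivalently, Durbin-Levinson gives phi_{kk} iteratively:
  phi_{11} = rho(1)
  phi_{kk} = [rho(k) - sum_{j=1..k-1} phi_{k-1,j} rho(k-j)]
            / [1 - sum_{j=1..k-1} phi_{k-1,j} rho(j)],
  phi_{k,j} = phi_{k-1,j} - phi_{kk} phi_{k-1,k-j},  j = 1..k-1.
Step k = 1:
  phi_11 = rho(1) = 0.0756.
Step k = 2:
  phi_22 = [rho(2) - phi_11 rho(1)] / [1 - phi_11 rho(1)] = [-0.0659 - (0.0756)(0.0756)] / [1 - (0.0756)(0.0756)]
         = -0.07161536 / 0.99428464 = -0.072.
Therefore phi_{22} = -0.0720.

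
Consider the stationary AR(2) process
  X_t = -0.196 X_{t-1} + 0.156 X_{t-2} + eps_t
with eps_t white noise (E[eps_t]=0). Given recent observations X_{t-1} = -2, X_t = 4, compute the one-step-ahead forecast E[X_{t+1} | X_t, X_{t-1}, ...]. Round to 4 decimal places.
E[X_{t+1} \mid \mathcal F_t] = -1.0960

For an AR(p) model X_t = c + sum_i phi_i X_{t-i} + eps_t, the
one-step-ahead conditional mean is
  E[X_{t+1} | X_t, ...] = c + sum_i phi_i X_{t+1-i}.
Substitute known values:
  E[X_{t+1} | ...] = (-0.196) * (4) + (0.156) * (-2)
                   = -1.0960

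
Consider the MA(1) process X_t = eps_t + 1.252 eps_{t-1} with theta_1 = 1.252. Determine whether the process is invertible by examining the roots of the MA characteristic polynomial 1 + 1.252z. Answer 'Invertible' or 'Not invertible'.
\text{Not invertible}

The MA(q) characteristic polynomial is P(z) = 1 + 1.252z.
Invertibility requires all roots to lie outside the unit circle, i.e. |z| > 1 for every root.
This is linear in z: 1 + (1.252) z = 0  =>  z = -1/(1.252) = -0.798722,  |z| = 0.798722.
Moduli of all roots: 0.7987.
All moduli strictly greater than 1? No.
Verdict: Not invertible.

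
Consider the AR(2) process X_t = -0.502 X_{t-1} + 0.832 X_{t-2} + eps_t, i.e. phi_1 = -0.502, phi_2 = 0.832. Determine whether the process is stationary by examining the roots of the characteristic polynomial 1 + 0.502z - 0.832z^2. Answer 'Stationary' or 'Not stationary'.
\text{Not stationary}

The AR(p) characteristic polynomial is P(z) = 1 + 0.502z - 0.832z^2.
Stationarity requires all roots to lie outside the unit circle, i.e. |z| > 1 for every root.
Set 1 + (0.502) z + (-0.832) z^2 = 0, i.e. a z^2 + b z + c = 0 with a = -0.832, b = 0.502, c = 1.
Discriminant D = b^2 - 4ac = (0.502)^2 - 4*(-0.832)*1 = 0.252004 - (-3.328) = 3.580004.
D >= 0, so the roots are real: z = (-b +/- sqrt(D)) / (2a) = (-0.502 +/- 1.89209) / (-1.664).
  z_1 = (-0.502 + 1.89209) / (-1.664) = -0.8354,   |z_1| = 0.8354.
  z_2 = (-0.502 - 1.89209) / (-1.664) = 1.4388,   |z_2| = 1.4388.
Moduli of all roots: 0.8354, 1.4388.
All moduli strictly greater than 1? No.
Verdict: Not stationary.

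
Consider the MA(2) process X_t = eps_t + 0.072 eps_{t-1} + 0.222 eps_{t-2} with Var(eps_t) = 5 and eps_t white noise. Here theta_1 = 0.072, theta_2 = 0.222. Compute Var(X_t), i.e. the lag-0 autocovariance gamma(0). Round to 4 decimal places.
\gamma(0) = 5.2723

For an MA(q) process X_t = eps_t + sum_i theta_i eps_{t-i} with
Var(eps_t) = sigma^2, the variance is
  gamma(0) = sigma^2 * (1 + sum_i theta_i^2).
  sum_i theta_i^2 = (0.072)^2 + (0.222)^2 = 0.005184 + 0.049284 = 0.054468.
  gamma(0) = 5 * (1 + 0.054468) = 5 * 1.054468 = 5.27234, which rounds to 5.2723.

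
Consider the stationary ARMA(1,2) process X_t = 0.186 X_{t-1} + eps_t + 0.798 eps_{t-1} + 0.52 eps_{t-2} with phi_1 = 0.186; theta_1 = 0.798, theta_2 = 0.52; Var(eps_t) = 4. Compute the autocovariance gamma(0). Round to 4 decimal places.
\gamma(0) = 9.9208

Multiply the model equation by X_{t-k} and take expectations. With theta_0 = psi_0 = 1 and psi_j the MA(infinity) weights, this gives
  gamma(k) - sum_i phi_i gamma(k-i) = c_k,
  c_k = sigma^2 * sum_{j=k..q} theta_j psi_{j-k}   (c_k = 0 for k > q),
using gamma(-m) = gamma(m).
psi-weights needed (psi_j = theta_j + sum_i phi_i psi_{j-i}):
  psi_1 = theta_1 + phi_1 = 0.798 + (0.186) = 0.984
  psi_2 = theta_2 + phi_1 psi_1 = 0.52 + (0.186)(0.984) = 0.703024
Right-hand sides:
  c_0 = sigma^2 (1 + theta_1 psi_1 + theta_2 psi_2) = 4 * (1 + (0.798)(0.984) + (0.52)(0.703024)) = 4 * 2.150804 = 8.603218
  c_1 = sigma^2 (theta_1 + theta_2 psi_1) = 4 * (0.798 + (0.52)(0.984)) = 5.23872
  c_2 = sigma^2 theta_2 = 4 * (0.52) = 2.08
Equations for k = 0 and k = 1 (AR order 1):
  gamma(0) = phi_1 gamma(1) + c_0
  gamma(1) = phi_1 gamma(0) + c_1
Substituting the second into the first: gamma(0) (1 - phi_1^2) = c_0 + phi_1 c_1, so
  gamma(0) = (c_0 + phi_1 c_1) / (1 - phi_1^2) = (8.603218 + (0.186)(5.23872)) / (1 - (0.186)^2) = 9.57762 / 0.965404 = 9.920841.
Therefore gamma(0) = 9.9208 (to 4 decimal places).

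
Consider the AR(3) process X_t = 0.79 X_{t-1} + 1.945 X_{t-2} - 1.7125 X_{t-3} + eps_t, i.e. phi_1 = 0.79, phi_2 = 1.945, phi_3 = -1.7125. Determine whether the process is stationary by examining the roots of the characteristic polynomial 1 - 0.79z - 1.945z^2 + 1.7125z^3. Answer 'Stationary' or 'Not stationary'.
\text{Not stationary}

The AR(p) characteristic polynomial is P(z) = 1 - 0.79z - 1.945z^2 + 1.7125z^3.
Stationarity requires all roots to lie outside the unit circle, i.e. |z| > 1 for every root.
Degree 3: look for a simple real root z0 first, then factor out (1 - z/z0) and solve the remaining quadratic.
Testing z0 = 0.8: P(0.8) = 1 + (-0.79)(0.8) + (-1.945)(0.8)^2 + (1.7125)(0.8)^3
  = 1 + (-0.632) + (-1.2448) + (0.8768) = 0.  So z_0 = 0.8 is a root, |z_0| = 0.8.
Divide out the factor (1 - 1.25 z) = (1 - z/z0) (since 1/z0 = 1.25):
  P(z) = (1 - 1.25 z)(1 + (0.46) z + (-1.37) z^2)
  [check: z-coef 0.46 - (1.25) = -0.79; z^2-coef -1.37 - (1.25)(0.46) = -1.945; z^3-coef -(1.25)(-1.37) = 1.7125.]
Remaining roots from the quadratic factor 1 + (0.46) z + (-1.37) z^2:
  Set 1 + (0.46) z + (-1.37) z^2 = 0, i.e. a z^2 + b z + c = 0 with a = -1.37, b = 0.46, c = 1.
  Discriminant D = b^2 - 4ac = (0.46)^2 - 4*(-1.37)*1 = 0.2116 - (-5.48) = 5.6916.
  D >= 0, so the roots are real: z = (-b +/- sqrt(D)) / (2a) = (-0.46 +/- 2.385707) / (-2.74).
    z_1 = (-0.46 + 2.385707) / (-2.74) = -0.7028,   |z_1| = 0.7028.
    z_2 = (-0.46 - 2.385707) / (-2.74) = 1.0386,   |z_2| = 1.0386.
Moduli of all roots: 0.8000, 0.7028, 1.0386.
All moduli strictly greater than 1? No.
Verdict: Not stationary.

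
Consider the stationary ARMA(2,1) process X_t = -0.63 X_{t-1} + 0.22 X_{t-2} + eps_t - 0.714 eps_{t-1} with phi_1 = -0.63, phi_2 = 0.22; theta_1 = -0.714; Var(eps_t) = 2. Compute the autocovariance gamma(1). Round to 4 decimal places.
\gamma(1) = -14.8355

Multiply the model equation by X_{t-k} and take expectations. With theta_0 = psi_0 = 1 and psi_j the MA(infinity) weights, this gives
  gamma(k) - sum_i phi_i gamma(k-i) = c_k,
  c_k = sigma^2 * sum_{j=k..q} theta_j psi_{j-k}   (c_k = 0 for k > q),
using gamma(-m) = gamma(m).
psi-weights needed (psi_j = theta_j + sum_i phi_i psi_{j-i}):
  psi_1 = theta_1 + phi_1 = -0.714 + (-0.63) = -1.344
Right-hand sides:
  c_0 = sigma^2 (1 + theta_1 psi_1) = 2 * (1 + (-0.714)(-1.344)) = 2 * 1.959616 = 3.919232
  c_1 = sigma^2 theta_1 = 2 * (-0.714) = -1.428
  c_2 = 0
Equations for k = 0, 1, 2 (AR order 2, c_2 = 0):
  (E0) gamma(0) = phi_1 gamma(1) + phi_2 gamma(2) + c_0
  (E1) gamma(1) = phi_1 gamma(0) + phi_2 gamma(1) + c_1
  (E2) gamma(2) = phi_1 gamma(1) + phi_2 gamma(0)
From (E1): gamma(1) = A gamma(0) + B with
  A = phi_1 / (1 - phi_2) = -0.63 / 0.78 = -0.807692,   B = c_1 / (1 - phi_2) = -1.428 / 0.78 = -1.830769.
Insert (E2) into (E0): gamma(0) (1 - phi_2^2) = phi_1 (1 + phi_2) gamma(1) + c_0.
  phi_1 (1 + phi_2) = (-0.63)(1.22) = -0.7686,   1 - phi_2^2 = 0.9516.
Replace gamma(1) by A gamma(0) + B and collect gamma(0):
  gamma(0) [0.9516 - (-0.7686)(-0.807692)] = (-0.7686)(-1.830769) + 3.919232
  gamma(0) * 0.330808 = 5.326361
  gamma(0) = 5.326361 / 0.330808 = 16.10108.
  gamma(1) = A gamma(0) + B = (-0.807692)(16.10108) + (-1.830769) = -14.835488.
Therefore gamma(1) = -14.8355 (to 4 decimal places).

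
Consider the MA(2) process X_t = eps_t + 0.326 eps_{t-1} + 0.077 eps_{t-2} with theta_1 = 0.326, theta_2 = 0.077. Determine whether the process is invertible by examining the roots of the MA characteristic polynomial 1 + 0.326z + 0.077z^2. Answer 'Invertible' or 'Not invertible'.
\text{Invertible}

The MA(q) characteristic polynomial is P(z) = 1 + 0.326z + 0.077z^2.
Invertibility requires all roots to lie outside the unit circle, i.e. |z| > 1 for every root.
Set 1 + (0.326) z + (0.077) z^2 = 0, i.e. a z^2 + b z + c = 0 with a = 0.077, b = 0.326, c = 1.
Discriminant D = b^2 - 4ac = (0.326)^2 - 4*(0.077)*1 = 0.106276 - (0.308) = -0.201724.
D < 0, so the roots are the complex-conjugate pair z = (-b +/- i sqrt(-D)) / (2a) = -2.1169 +/- 2.9165i.
For a conjugate pair |z|^2 = z * conj(z) = (product of roots) = c/a = 1/(0.077) = 12.987013, so |z| = sqrt(12.987013) = 3.6037 for both roots.
Moduli of all roots: 3.6037, 3.6037.
All moduli strictly greater than 1? Yes.
Verdict: Invertible.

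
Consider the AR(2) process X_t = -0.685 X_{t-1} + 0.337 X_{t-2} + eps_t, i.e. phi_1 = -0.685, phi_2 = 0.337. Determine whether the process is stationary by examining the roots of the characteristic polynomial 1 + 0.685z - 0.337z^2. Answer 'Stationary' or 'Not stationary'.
\text{Not stationary}

The AR(p) characteristic polynomial is P(z) = 1 + 0.685z - 0.337z^2.
Stationarity requires all roots to lie outside the unit circle, i.e. |z| > 1 for every root.
Set 1 + (0.685) z + (-0.337) z^2 = 0, i.e. a z^2 + b z + c = 0 with a = -0.337, b = 0.685, c = 1.
Discriminant D = b^2 - 4ac = (0.685)^2 - 4*(-0.337)*1 = 0.469225 - (-1.348) = 1.817225.
D >= 0, so the roots are real: z = (-b +/- sqrt(D)) / (2a) = (-0.685 +/- 1.348045) / (-0.674).
  z_1 = (-0.685 + 1.348045) / (-0.674) = -0.9837,   |z_1| = 0.9837.
  z_2 = (-0.685 - 1.348045) / (-0.674) = 3.0164,   |z_2| = 3.0164.
Moduli of all roots: 0.9837, 3.0164.
All moduli strictly greater than 1? No.
Verdict: Not stationary.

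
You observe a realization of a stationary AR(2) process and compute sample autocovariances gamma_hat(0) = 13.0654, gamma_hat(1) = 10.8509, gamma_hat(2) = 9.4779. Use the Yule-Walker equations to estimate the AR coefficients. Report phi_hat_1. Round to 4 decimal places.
\hat\phi_{1} = 0.7350

The Yule-Walker equations for an AR(p) process read, in matrix form,
  Gamma_p phi = r_p,   with   (Gamma_p)_{ij} = gamma(|i - j|),
                       (r_p)_i = gamma(i),   i,j = 1..p.
Substitute the sample gammas (Toeplitz matrix and right-hand side of size 2):
  Gamma_p = [[13.0654, 10.8509], [10.8509, 13.0654]]
  r_p     = [10.8509, 9.4779]
Written out:
  13.0654 phi_1 + 10.8509 phi_2 = 10.8509
  10.8509 phi_1 + 13.0654 phi_2 = 9.4779
Solve by Cramer's rule:
  det = gamma(0)^2 - gamma(1)^2 = (13.0654)^2 - (10.8509)^2 = 170.70467716 - 117.74203081 = 52.96264635
  phi_hat_1 = [gamma(1) gamma(0) - gamma(1) gamma(2)] / det = [(10.8509)(13.0654) - (10.8509)(9.4779)] / 52.96264635 = 38.92760375 / 52.96264635 = 0.735
  phi_hat_2 = [gamma(0) gamma(2) - gamma(1)^2] / det = [(13.0654)(9.4779) - (10.8509)^2] / 52.96264635 = 6.09052385 / 52.96264635 = 0.115
So phi_hat = [0.7350, 0.1150].
Therefore phi_hat_1 = 0.7350.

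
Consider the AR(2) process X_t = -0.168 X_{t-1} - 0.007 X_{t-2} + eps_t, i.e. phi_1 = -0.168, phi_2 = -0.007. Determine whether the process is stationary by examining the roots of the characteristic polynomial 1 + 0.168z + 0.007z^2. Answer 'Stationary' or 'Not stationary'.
\text{Stationary}

The AR(p) characteristic polynomial is P(z) = 1 + 0.168z + 0.007z^2.
Stationarity requires all roots to lie outside the unit circle, i.e. |z| > 1 for every root.
Set 1 + (0.168) z + (0.007) z^2 = 0, i.e. a z^2 + b z + c = 0 with a = 0.007, b = 0.168, c = 1.
Discriminant D = b^2 - 4ac = (0.168)^2 - 4*(0.007)*1 = 0.028224 - (0.028) = 0.000224.
D >= 0, so the roots are real: z = (-b +/- sqrt(D)) / (2a) = (-0.168 +/- 0.014967) / (0.014).
  z_1 = (-0.168 + 0.014967) / (0.014) = -10.931,   |z_1| = 10.931.
  z_2 = (-0.168 - 0.014967) / (0.014) = -13.069,   |z_2| = 13.069.
Moduli of all roots: 10.9310, 13.0690.
All moduli strictly greater than 1? Yes.
Verdict: Stationary.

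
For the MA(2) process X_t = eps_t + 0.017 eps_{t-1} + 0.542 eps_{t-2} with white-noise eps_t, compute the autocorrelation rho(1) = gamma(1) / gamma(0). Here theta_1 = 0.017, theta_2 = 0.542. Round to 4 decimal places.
\rho(1) = 0.0203

For an MA(q) process with theta_0 = 1, the autocovariance is
  gamma(k) = sigma^2 * sum_{i=0..q-k} theta_i * theta_{i+k},
and rho(k) = gamma(k) / gamma(0). Sigma^2 cancels.
  numerator   = (1)*(0.017) + (0.017)*(0.542) = 0.026214.
  denominator = (1)^2 + (0.017)^2 + (0.542)^2 = 1.294053.
  rho(1) = 0.026214 / 1.294053 = 0.0203.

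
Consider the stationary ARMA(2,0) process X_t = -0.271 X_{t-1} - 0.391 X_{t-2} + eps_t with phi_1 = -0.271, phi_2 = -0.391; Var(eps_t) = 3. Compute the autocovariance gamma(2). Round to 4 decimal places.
\gamma(2) = -1.2450

Multiply the model equation by X_{t-k} and take expectations. With theta_0 = psi_0 = 1 and psi_j the MA(infinity) weights, this gives
  gamma(k) - sum_i phi_i gamma(k-i) = c_k,
  c_k = sigma^2 * sum_{j=k..q} theta_j psi_{j-k}   (c_k = 0 for k > q),
using gamma(-m) = gamma(m).
Pure AR (q = 0): c_0 = sigma^2 = 3, c_k = 0 for k >= 1.
Equations for k = 0, 1, 2 (AR order 2, c_2 = 0):
  (E0) gamma(0) = phi_1 gamma(1) + phi_2 gamma(2) + c_0
  (E1) gamma(1) = phi_1 gamma(0) + phi_2 gamma(1) + c_1
  (E2) gamma(2) = phi_1 gamma(1) + phi_2 gamma(0)
From (E1): gamma(1) = A gamma(0) + B with
  A = phi_1 / (1 - phi_2) = -0.271 / 1.391 = -0.194824,   B = c_1 / (1 - phi_2) = 0 / 1.391 = 0.
Insert (E2) into (E0): gamma(0) (1 - phi_2^2) = phi_1 (1 + phi_2) gamma(1) + c_0.
  phi_1 (1 + phi_2) = (-0.271)(0.609) = -0.165039,   1 - phi_2^2 = 0.847119.
Replace gamma(1) by A gamma(0) + B and collect gamma(0):
  gamma(0) [0.847119 - (-0.165039)(-0.194824)] = c_0 = 3
  gamma(0) * 0.814965 = 3
  gamma(0) = 3 / 0.814965 = 3.681138.
  gamma(1) = A gamma(0) = (-0.194824)(3.681138) = -0.717173.
  gamma(2) = phi_1 gamma(1) + phi_2 gamma(0) = (-0.271)(-0.717173) + (-0.391)(3.681138) = -1.244971.
Therefore gamma(2) = -1.2450 (to 4 decimal places).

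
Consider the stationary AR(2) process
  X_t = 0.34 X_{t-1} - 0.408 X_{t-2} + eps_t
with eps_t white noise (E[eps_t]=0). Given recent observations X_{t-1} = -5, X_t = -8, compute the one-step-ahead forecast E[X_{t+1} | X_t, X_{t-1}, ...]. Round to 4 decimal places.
E[X_{t+1} \mid \mathcal F_t] = -0.6800

For an AR(p) model X_t = c + sum_i phi_i X_{t-i} + eps_t, the
one-step-ahead conditional mean is
  E[X_{t+1} | X_t, ...] = c + sum_i phi_i X_{t+1-i}.
Substitute known values:
  E[X_{t+1} | ...] = (0.34) * (-8) + (-0.408) * (-5)
                   = -0.6800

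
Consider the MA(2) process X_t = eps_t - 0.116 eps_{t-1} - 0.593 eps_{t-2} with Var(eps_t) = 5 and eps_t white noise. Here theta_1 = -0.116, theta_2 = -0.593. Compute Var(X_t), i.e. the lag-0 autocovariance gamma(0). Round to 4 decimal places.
\gamma(0) = 6.8255

For an MA(q) process X_t = eps_t + sum_i theta_i eps_{t-i} with
Var(eps_t) = sigma^2, the variance is
  gamma(0) = sigma^2 * (1 + sum_i theta_i^2).
  sum_i theta_i^2 = (-0.116)^2 + (-0.593)^2 = 0.013456 + 0.351649 = 0.365105.
  gamma(0) = 5 * (1 + 0.365105) = 5 * 1.365105 = 6.825525, which rounds to 6.8255.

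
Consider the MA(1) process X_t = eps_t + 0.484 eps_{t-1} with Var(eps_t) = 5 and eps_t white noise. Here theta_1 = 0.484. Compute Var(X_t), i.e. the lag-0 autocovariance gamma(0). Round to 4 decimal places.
\gamma(0) = 6.1713

For an MA(q) process X_t = eps_t + sum_i theta_i eps_{t-i} with
Var(eps_t) = sigma^2, the variance is
  gamma(0) = sigma^2 * (1 + sum_i theta_i^2).
  sum_i theta_i^2 = (0.484)^2 = 0.234256.
  gamma(0) = 5 * (1 + 0.234256) = 5 * 1.234256 = 6.17128, which rounds to 6.1713.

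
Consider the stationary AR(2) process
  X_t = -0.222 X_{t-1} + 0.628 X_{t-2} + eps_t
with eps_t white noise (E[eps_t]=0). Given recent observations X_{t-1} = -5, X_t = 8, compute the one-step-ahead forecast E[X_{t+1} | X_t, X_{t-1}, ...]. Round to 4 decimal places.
E[X_{t+1} \mid \mathcal F_t] = -4.9160

For an AR(p) model X_t = c + sum_i phi_i X_{t-i} + eps_t, the
one-step-ahead conditional mean is
  E[X_{t+1} | X_t, ...] = c + sum_i phi_i X_{t+1-i}.
Substitute known values:
  E[X_{t+1} | ...] = (-0.222) * (8) + (0.628) * (-5)
                   = -4.9160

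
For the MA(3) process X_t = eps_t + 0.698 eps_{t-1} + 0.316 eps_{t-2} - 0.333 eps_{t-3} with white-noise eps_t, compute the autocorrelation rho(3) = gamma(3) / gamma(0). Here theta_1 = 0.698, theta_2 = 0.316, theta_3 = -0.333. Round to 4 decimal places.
\rho(3) = -0.1961

For an MA(q) process with theta_0 = 1, the autocovariance is
  gamma(k) = sigma^2 * sum_{i=0..q-k} theta_i * theta_{i+k},
and rho(k) = gamma(k) / gamma(0). Sigma^2 cancels.
  numerator   = (1)*(-0.333) = -0.333.
  denominator = (1)^2 + (0.698)^2 + (0.316)^2 + (-0.333)^2 = 1.697949.
  rho(3) = -0.333 / 1.697949 = -0.1961.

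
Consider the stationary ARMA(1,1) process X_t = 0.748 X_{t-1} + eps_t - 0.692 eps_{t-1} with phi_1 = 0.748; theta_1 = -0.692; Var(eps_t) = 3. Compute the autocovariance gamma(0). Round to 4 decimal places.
\gamma(0) = 3.0214

Multiply the model equation by X_{t-k} and take expectations. With theta_0 = psi_0 = 1 and psi_j the MA(infinity) weights, this gives
  gamma(k) - sum_i phi_i gamma(k-i) = c_k,
  c_k = sigma^2 * sum_{j=k..q} theta_j psi_{j-k}   (c_k = 0 for k > q),
using gamma(-m) = gamma(m).
psi-weights needed (psi_j = theta_j + sum_i phi_i psi_{j-i}):
  psi_1 = theta_1 + phi_1 = -0.692 + (0.748) = 0.056
Right-hand sides:
  c_0 = sigma^2 (1 + theta_1 psi_1) = 3 * (1 + (-0.692)(0.056)) = 3 * 0.961248 = 2.883744
  c_1 = sigma^2 theta_1 = 3 * (-0.692) = -2.076
  c_2 = 0
Equations for k = 0 and k = 1 (AR order 1):
  gamma(0) = phi_1 gamma(1) + c_0
  gamma(1) = phi_1 gamma(0) + c_1
Substituting the second into the first: gamma(0) (1 - phi_1^2) = c_0 + phi_1 c_1, so
  gamma(0) = (c_0 + phi_1 c_1) / (1 - phi_1^2) = (2.883744 + (0.748)(-2.076)) / (1 - (0.748)^2) = 1.330896 / 0.440496 = 3.021358.
Therefore gamma(0) = 3.0214 (to 4 decimal places).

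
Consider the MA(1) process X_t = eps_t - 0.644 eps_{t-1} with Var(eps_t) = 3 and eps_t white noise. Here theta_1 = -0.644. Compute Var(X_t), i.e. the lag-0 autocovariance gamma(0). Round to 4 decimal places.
\gamma(0) = 4.2442

For an MA(q) process X_t = eps_t + sum_i theta_i eps_{t-i} with
Var(eps_t) = sigma^2, the variance is
  gamma(0) = sigma^2 * (1 + sum_i theta_i^2).
  sum_i theta_i^2 = (-0.644)^2 = 0.414736.
  gamma(0) = 3 * (1 + 0.414736) = 3 * 1.414736 = 4.244208, which rounds to 4.2442.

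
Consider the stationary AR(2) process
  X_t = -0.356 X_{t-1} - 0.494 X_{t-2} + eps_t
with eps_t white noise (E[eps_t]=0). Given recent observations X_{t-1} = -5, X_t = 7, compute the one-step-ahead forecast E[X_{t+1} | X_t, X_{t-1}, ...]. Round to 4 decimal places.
E[X_{t+1} \mid \mathcal F_t] = -0.0220

For an AR(p) model X_t = c + sum_i phi_i X_{t-i} + eps_t, the
one-step-ahead conditional mean is
  E[X_{t+1} | X_t, ...] = c + sum_i phi_i X_{t+1-i}.
Substitute known values:
  E[X_{t+1} | ...] = (-0.356) * (7) + (-0.494) * (-5)
                   = -0.0220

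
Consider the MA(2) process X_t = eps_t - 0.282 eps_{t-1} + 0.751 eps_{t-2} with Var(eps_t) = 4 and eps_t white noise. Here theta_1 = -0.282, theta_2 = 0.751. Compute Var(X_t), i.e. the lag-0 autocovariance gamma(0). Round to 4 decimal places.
\gamma(0) = 6.5741

For an MA(q) process X_t = eps_t + sum_i theta_i eps_{t-i} with
Var(eps_t) = sigma^2, the variance is
  gamma(0) = sigma^2 * (1 + sum_i theta_i^2).
  sum_i theta_i^2 = (-0.282)^2 + (0.751)^2 = 0.079524 + 0.564001 = 0.643525.
  gamma(0) = 4 * (1 + 0.643525) = 4 * 1.643525 = 6.5741.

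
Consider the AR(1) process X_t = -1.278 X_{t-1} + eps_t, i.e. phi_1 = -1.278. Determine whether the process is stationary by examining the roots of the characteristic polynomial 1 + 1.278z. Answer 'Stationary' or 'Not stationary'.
\text{Not stationary}

The AR(p) characteristic polynomial is P(z) = 1 + 1.278z.
Stationarity requires all roots to lie outside the unit circle, i.e. |z| > 1 for every root.
This is linear in z: 1 + (1.278) z = 0  =>  z = -1/(1.278) = -0.782473,  |z| = 0.782473.
Moduli of all roots: 0.7825.
All moduli strictly greater than 1? No.
Verdict: Not stationary.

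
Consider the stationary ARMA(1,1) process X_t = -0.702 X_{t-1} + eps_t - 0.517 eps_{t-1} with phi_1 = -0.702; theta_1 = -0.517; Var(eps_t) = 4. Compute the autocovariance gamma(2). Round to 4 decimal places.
\gamma(2) = 9.1981

Multiply the model equation by X_{t-k} and take expectations. With theta_0 = psi_0 = 1 and psi_j the MA(infinity) weights, this gives
  gamma(k) - sum_i phi_i gamma(k-i) = c_k,
  c_k = sigma^2 * sum_{j=k..q} theta_j psi_{j-k}   (c_k = 0 for k > q),
using gamma(-m) = gamma(m).
psi-weights needed (psi_j = theta_j + sum_i phi_i psi_{j-i}):
  psi_1 = theta_1 + phi_1 = -0.517 + (-0.702) = -1.219
Right-hand sides:
  c_0 = sigma^2 (1 + theta_1 psi_1) = 4 * (1 + (-0.517)(-1.219)) = 4 * 1.630223 = 6.520892
  c_1 = sigma^2 theta_1 = 4 * (-0.517) = -2.068
  c_2 = 0
Equations for k = 0 and k = 1 (AR order 1):
  gamma(0) = phi_1 gamma(1) + c_0
  gamma(1) = phi_1 gamma(0) + c_1
Substituting the second into the first: gamma(0) (1 - phi_1^2) = c_0 + phi_1 c_1, so
  gamma(0) = (c_0 + phi_1 c_1) / (1 - phi_1^2) = (6.520892 + (-0.702)(-2.068)) / (1 - (-0.702)^2) = 7.972628 / 0.507196 = 15.719028.
  gamma(1) = phi_1 gamma(0) + c_1 = (-0.702)(15.719028) + (-2.068) = -13.102757.
For k = 2 (> q): gamma(2) = phi_1 gamma(1) = (-0.702)(-13.102757) = 9.198136.
Therefore gamma(2) = 9.1981 (to 4 decimal places).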